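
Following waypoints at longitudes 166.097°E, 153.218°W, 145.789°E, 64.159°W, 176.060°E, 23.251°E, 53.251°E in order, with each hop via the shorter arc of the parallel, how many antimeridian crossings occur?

4

Leg 1: +166.097° → -153.218°, shortest Δλ = 40.685° (east) — crosses 180°.
Leg 2: -153.218° → +145.789°, shortest Δλ = -60.993° (west) — crosses 180°.
Leg 3: +145.789° → -64.159°, shortest Δλ = 150.052° (east) — crosses 180°.
Leg 4: -64.159° → +176.060°, shortest Δλ = -119.781° (west) — crosses 180°.
Leg 5: +176.060° → +23.251°, shortest Δλ = -152.809° (west) — does not cross 180°.
Leg 6: +23.251° → +53.251°, shortest Δλ = 30.0° (east) — does not cross 180°.
Total crossings: 4.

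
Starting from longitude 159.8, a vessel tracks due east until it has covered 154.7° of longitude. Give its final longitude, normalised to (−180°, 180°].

-45.5°

Start at +159.8°; shift +154.7° → +314.5°.
+314.5° lies outside (−180°, 180°]; subtract 360° → -45.5°.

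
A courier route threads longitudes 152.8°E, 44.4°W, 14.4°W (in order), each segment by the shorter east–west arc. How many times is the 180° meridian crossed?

1

Leg 1: +152.8° → -44.4°, shortest Δλ = 162.8° (east) — crosses 180°.
Leg 2: -44.4° → -14.4°, shortest Δλ = 30.0° (east) — does not cross 180°.
Total crossings: 1.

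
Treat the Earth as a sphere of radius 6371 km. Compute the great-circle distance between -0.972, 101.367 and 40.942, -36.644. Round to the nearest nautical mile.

Δλ = -36.644 − 101.367 = -138.011°.
Δφ = 40.942 − -0.972 = 41.914°.
a = sin²(Δφ/2) + cos φ₁ · cos φ₂ · sin²(Δλ/2) = 0.786242.
c = 2·atan2(√a, √(1−a)) = 2.18033 rad → d = 6371·c ≈ 13890.88 km ≈ 7500.47 nmi.

7500 nmi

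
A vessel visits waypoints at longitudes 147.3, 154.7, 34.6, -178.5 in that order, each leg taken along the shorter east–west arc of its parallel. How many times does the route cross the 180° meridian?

1

Leg 1: +147.3° → +154.7°, shortest Δλ = 7.4° (east) — does not cross 180°.
Leg 2: +154.7° → +34.6°, shortest Δλ = -120.1° (west) — does not cross 180°.
Leg 3: +34.6° → -178.5°, shortest Δλ = 146.9° (east) — crosses 180°.
Total crossings: 1.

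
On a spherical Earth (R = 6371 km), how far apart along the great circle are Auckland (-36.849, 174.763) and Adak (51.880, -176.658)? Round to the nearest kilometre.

9901 km

Δλ = -176.658 − 174.763 = -351.421°; wrapped into (−180°, 180°]: 8.579°.
Δφ = 51.880 − -36.849 = 88.729°.
a = sin²(Δφ/2) + cos φ₁ · cos φ₂ · sin²(Δλ/2) = 0.491673.
c = 2·atan2(√a, √(1−a)) = 1.55414 rad → d = 6371·c ≈ 9901.43 km.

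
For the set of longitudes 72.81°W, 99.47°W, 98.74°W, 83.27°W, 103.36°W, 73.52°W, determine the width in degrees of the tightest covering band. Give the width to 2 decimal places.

30.55°

Sort the longitudes: -103.36°, -99.47°, -98.74°, -83.27°, -73.52°, -72.81°.
Eastward gaps between consecutive values (wrapping around): 3.89°, 0.73°, 15.47°, 9.75°, 0.71°, 329.45°.
Largest gap = 329.45° ⇒ minimal covering band is its complement: 360° − 329.45° = 30.55°.
Band runs from -103.36° eastward to -72.81°.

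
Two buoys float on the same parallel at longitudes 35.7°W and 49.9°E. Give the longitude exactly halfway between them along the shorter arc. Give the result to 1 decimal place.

7.1°E

Signed shortest Δλ from -35.7° to +49.9° is +85.6°.
Midpoint longitude = -35.7° + (+85.6°)/2 = -35.7° + 42.8° = +7.1°.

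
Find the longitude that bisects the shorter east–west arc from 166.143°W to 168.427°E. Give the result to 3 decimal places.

178.858°W

Signed shortest Δλ from -166.143° to +168.427° is -25.430°.
Midpoint longitude = -166.143° + (-25.430°)/2 = -166.143° − 12.715° = -178.858°.
(The naïve average (-166.143 + +168.427)/2 = 1.142° is on the wrong side of the globe.)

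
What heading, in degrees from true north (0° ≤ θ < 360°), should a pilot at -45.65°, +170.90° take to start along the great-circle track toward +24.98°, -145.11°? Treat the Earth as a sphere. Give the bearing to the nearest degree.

40°

Δλ = -145.11 − 170.90 = -316.01°; wrapped into (−180°, 180°]: 43.99°.
θ = atan2( sin Δλ · cos φ₂ , cos φ₁ · sin φ₂ − sin φ₁ · cos φ₂ · cos Δλ )
  = atan2(0.62956, 0.76155) = 39.580° → normalised to [0°, 360°): 39.580°.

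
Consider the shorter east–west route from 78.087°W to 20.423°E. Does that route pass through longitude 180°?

Signed shortest Δλ = ((20.423 − -78.087 + 180) mod 360) − 180 = 98.51°.
Going east by 98.51° from -78.087° reaches +20.423° without touching 180°.

No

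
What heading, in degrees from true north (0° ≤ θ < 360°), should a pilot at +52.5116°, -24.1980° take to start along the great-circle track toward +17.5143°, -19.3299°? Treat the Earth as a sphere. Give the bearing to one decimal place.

Δλ = -19.3299 − -24.1980 = 4.8681°.
θ = atan2( sin Δλ · cos φ₂ , cos φ₁ · sin φ₂ − sin φ₁ · cos φ₂ · cos Δλ )
  = atan2(0.08093, -0.57081) = 171.930° → normalised to [0°, 360°): 171.930°.

171.9°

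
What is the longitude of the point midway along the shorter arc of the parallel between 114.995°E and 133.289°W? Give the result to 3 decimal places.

170.853°E

Signed shortest Δλ from +114.995° to -133.289° is +111.716°.
Midpoint longitude = +114.995° + (+111.716°)/2 = +114.995° + 55.858° = +170.853°.
(The naïve average (+114.995 + -133.289)/2 = -9.147° is on the wrong side of the globe.)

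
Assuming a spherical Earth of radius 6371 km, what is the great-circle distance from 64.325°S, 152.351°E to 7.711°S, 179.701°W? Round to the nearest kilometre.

6670 km

Δλ = -179.701 − 152.351 = -332.052°; wrapped into (−180°, 180°]: 27.948°.
Δφ = -7.711 − -64.325 = 56.614°.
a = sin²(Δφ/2) + cos φ₁ · cos φ₂ · sin²(Δλ/2) = 0.249898.
c = 2·atan2(√a, √(1−a)) = 1.04696 rad → d = 6371·c ≈ 6670.20 km.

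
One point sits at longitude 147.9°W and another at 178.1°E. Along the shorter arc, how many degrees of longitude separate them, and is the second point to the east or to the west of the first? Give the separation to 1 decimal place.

34.0° west

Raw difference: 178.1 − -147.9 = 326.0°.
Normalise into (−180°, 180°]: 326.0° − 360° = -34.0°.
Negative ⇒ the second point lies to the west; separation 34.0°.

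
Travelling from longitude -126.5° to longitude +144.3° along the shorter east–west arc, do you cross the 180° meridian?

Yes

Naïve |144.3 − -126.5| = 270.8° > 180°, so the shorter arc goes the other way round — across 180°.
Signed shortest Δλ = ((144.3 − -126.5 + 180) mod 360) − 180 = -89.2°.
Going west by 89.2° from -126.5° passes through 180° before reaching +144.3°.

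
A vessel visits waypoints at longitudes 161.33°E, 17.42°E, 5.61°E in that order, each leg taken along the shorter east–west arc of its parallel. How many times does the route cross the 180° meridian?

0

Leg 1: +161.33° → +17.42°, shortest Δλ = -143.91° (west) — does not cross 180°.
Leg 2: +17.42° → +5.61°, shortest Δλ = -11.81° (west) — does not cross 180°.
Total crossings: 0.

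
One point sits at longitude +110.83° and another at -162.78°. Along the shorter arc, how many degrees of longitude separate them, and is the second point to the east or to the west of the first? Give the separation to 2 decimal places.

Raw difference: -162.78 − 110.83 = -273.61°.
Normalise into (−180°, 180°]: -273.61° + 360° = 86.39°.
Positive ⇒ the second point lies to the east; separation 86.39°.

86.39° east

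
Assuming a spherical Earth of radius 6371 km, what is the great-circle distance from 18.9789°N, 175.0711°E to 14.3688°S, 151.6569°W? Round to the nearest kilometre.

5198 km

Δλ = -151.6569 − 175.0711 = -326.7280°; wrapped into (−180°, 180°]: 33.2720°.
Δφ = -14.3688 − 18.9789 = -33.3477°.
a = sin²(Δφ/2) + cos φ₁ · cos φ₂ · sin²(Δλ/2) = 0.157407.
c = 2·atan2(√a, √(1−a)) = 0.81594 rad → d = 6371·c ≈ 5198.34 km.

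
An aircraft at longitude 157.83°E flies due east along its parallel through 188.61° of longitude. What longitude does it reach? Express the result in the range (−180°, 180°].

Start at +157.83°; shift +188.61° → +346.44°.
+346.44° lies outside (−180°, 180°]; subtract 360° → -13.56°.

13.56°W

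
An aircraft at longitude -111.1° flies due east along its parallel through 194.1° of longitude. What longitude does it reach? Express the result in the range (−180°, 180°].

+83.0°

Start at -111.1°; shift +194.1° → +83.0°.
+83.0° already lies in (−180°, 180°].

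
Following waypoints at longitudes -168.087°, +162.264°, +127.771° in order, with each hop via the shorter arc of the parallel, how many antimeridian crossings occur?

Leg 1: -168.087° → +162.264°, shortest Δλ = -29.649° (west) — crosses 180°.
Leg 2: +162.264° → +127.771°, shortest Δλ = -34.493° (west) — does not cross 180°.
Total crossings: 1.

1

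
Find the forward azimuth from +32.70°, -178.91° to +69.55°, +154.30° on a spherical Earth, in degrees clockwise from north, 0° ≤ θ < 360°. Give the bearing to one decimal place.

345.7°

Δλ = 154.30 − -178.91 = 333.21°; wrapped into (−180°, 180°]: -26.79°.
θ = atan2( sin Δλ · cos φ₂ , cos φ₁ · sin φ₂ − sin φ₁ · cos φ₂ · cos Δλ )
  = atan2(-0.15748, 0.61998) = -14.252° → normalised to [0°, 360°): 345.748°.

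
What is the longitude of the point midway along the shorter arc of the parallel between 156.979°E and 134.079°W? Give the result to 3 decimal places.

Signed shortest Δλ from +156.979° to -134.079° is +68.942°.
Midpoint longitude = +156.979° + (+68.942°)/2 = +156.979° + 34.471° = +191.450°.
Normalise into (−180°, 180°]: -168.550°.
(The naïve average (+156.979 + -134.079)/2 = 11.45° is on the wrong side of the globe.)

168.550°W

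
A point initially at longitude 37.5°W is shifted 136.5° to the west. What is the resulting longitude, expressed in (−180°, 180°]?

174.0°W

Start at -37.5°; shift −136.5° → -174.0°.
-174.0° already lies in (−180°, 180°].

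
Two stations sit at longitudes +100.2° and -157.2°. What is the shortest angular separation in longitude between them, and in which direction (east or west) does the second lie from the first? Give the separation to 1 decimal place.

Raw difference: -157.2 − 100.2 = -257.4°.
Normalise into (−180°, 180°]: -257.4° + 360° = 102.6°.
Positive ⇒ the second point lies to the east; separation 102.6°.

102.6° east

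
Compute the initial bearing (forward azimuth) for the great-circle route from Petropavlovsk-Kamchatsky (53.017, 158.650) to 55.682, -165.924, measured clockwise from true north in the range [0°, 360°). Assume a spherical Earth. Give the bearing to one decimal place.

Δλ = -165.924 − 158.650 = -324.574°; wrapped into (−180°, 180°]: 35.426°.
θ = atan2( sin Δλ · cos φ₂ , cos φ₁ · sin φ₂ − sin φ₁ · cos φ₂ · cos Δλ )
  = atan2(0.32680, 0.12987) = 68.327° → normalised to [0°, 360°): 68.327°.

68.3°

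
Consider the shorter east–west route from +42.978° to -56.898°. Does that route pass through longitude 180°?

No

Signed shortest Δλ = ((-56.898 − 42.978 + 180) mod 360) − 180 = -99.876°.
Going west by 99.876° from +42.978° reaches -56.898° without touching 180°.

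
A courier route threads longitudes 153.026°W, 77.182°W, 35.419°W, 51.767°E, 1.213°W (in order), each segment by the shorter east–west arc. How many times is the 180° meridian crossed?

Leg 1: -153.026° → -77.182°, shortest Δλ = 75.844° (east) — does not cross 180°.
Leg 2: -77.182° → -35.419°, shortest Δλ = 41.763° (east) — does not cross 180°.
Leg 3: -35.419° → +51.767°, shortest Δλ = 87.186° (east) — does not cross 180°.
Leg 4: +51.767° → -1.213°, shortest Δλ = -52.98° (west) — does not cross 180°.
Total crossings: 0.

0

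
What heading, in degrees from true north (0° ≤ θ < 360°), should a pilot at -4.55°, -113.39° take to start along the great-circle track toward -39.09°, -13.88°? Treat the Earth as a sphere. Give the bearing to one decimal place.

Δλ = -13.88 − -113.39 = 99.51°.
θ = atan2( sin Δλ · cos φ₂ , cos φ₁ · sin φ₂ − sin φ₁ · cos φ₂ · cos Δλ )
  = atan2(0.76549, -0.63873) = 129.842° → normalised to [0°, 360°): 129.842°.

129.8°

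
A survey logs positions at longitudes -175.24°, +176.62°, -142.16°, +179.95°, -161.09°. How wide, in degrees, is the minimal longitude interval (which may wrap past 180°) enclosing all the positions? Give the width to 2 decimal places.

Sort the longitudes: -175.24°, -161.09°, -142.16°, +176.62°, +179.95°.
Eastward gaps between consecutive values (wrapping around): 14.15°, 18.93°, 318.78°, 3.33°, 4.81°.
Largest gap = 318.78° ⇒ minimal covering band is its complement: 360° − 318.78° = 41.22°.
Band runs from +176.62° eastward to -142.16°, crossing the antimeridian.

41.22°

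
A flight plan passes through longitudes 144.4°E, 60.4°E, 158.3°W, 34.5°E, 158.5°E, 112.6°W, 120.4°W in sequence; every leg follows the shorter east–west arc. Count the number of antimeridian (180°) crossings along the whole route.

Leg 1: +144.4° → +60.4°, shortest Δλ = -84.0° (west) — does not cross 180°.
Leg 2: +60.4° → -158.3°, shortest Δλ = 141.3° (east) — crosses 180°.
Leg 3: -158.3° → +34.5°, shortest Δλ = -167.2° (west) — crosses 180°.
Leg 4: +34.5° → +158.5°, shortest Δλ = 124.0° (east) — does not cross 180°.
Leg 5: +158.5° → -112.6°, shortest Δλ = 88.9° (east) — crosses 180°.
Leg 6: -112.6° → -120.4°, shortest Δλ = -7.8° (west) — does not cross 180°.
Total crossings: 3.

3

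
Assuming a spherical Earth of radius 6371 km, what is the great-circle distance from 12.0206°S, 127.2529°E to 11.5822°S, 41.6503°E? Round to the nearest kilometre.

9271 km

Δλ = 41.6503 − 127.2529 = -85.6026°.
Δφ = -11.5822 − -12.0206 = 0.4384°.
a = sin²(Δφ/2) + cos φ₁ · cos φ₂ · sin²(Δλ/2) = 0.442360.
c = 2·atan2(√a, √(1−a)) = 1.45526 rad → d = 6371·c ≈ 9271.46 km.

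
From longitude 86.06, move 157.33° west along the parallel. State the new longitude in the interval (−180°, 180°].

Start at +86.06°; shift −157.33° → -71.27°.
-71.27° already lies in (−180°, 180°].

-71.27°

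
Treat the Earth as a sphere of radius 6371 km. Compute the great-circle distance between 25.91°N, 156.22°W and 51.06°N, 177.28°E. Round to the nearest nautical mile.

1936 nmi

Δλ = 177.28 − -156.22 = 333.50°; wrapped into (−180°, 180°]: -26.50°.
Δφ = 51.06 − 25.91 = 25.15°.
a = sin²(Δφ/2) + cos φ₁ · cos φ₂ · sin²(Δλ/2) = 0.077099.
c = 2·atan2(√a, √(1−a)) = 0.56273 rad → d = 6371·c ≈ 3585.16 km ≈ 1935.83 nmi.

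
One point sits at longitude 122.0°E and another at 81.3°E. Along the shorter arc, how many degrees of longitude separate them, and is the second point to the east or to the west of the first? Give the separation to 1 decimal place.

Raw difference: 81.3 − 122.0 = -40.7°.
Normalise into (−180°, 180°]: -40.7° stays -40.7°.
Negative ⇒ the second point lies to the west; separation 40.7°.

40.7° west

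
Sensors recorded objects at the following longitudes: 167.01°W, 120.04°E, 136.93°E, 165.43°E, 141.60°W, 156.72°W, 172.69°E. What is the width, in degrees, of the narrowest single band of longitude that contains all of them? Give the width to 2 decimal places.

98.36°

Sort the longitudes: -167.01°, -156.72°, -141.60°, +120.04°, +136.93°, +165.43°, +172.69°.
Eastward gaps between consecutive values (wrapping around): 10.29°, 15.12°, 261.64°, 16.89°, 28.50°, 7.26°, 20.30°.
Largest gap = 261.64° ⇒ minimal covering band is its complement: 360° − 261.64° = 98.36°.
Band runs from +120.04° eastward to -141.60°, crossing the antimeridian.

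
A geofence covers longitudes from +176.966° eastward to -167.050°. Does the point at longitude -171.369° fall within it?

Band width going east from +176.966° to -167.050°: ((-167.050 − 176.966) mod 360) = 15.984°.
Offset of -171.369° east of the west edge: ((-171.369 − 176.966) mod 360) = 11.665°.
11.665° ≤ 15.984° ⇒ inside.

Yes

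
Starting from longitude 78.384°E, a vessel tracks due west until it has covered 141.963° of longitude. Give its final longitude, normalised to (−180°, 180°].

63.579°W

Start at +78.384°; shift −141.963° → -63.579°.
-63.579° already lies in (−180°, 180°].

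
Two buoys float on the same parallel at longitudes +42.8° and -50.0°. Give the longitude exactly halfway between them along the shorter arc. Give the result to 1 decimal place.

-3.6°

Signed shortest Δλ from +42.8° to -50.0° is -92.8°.
Midpoint longitude = +42.8° + (-92.8°)/2 = +42.8° − 46.4° = -3.6°.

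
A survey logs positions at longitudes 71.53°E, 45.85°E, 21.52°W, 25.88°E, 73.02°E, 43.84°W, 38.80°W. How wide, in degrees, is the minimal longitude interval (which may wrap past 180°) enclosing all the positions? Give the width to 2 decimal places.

116.86°

Sort the longitudes: -43.84°, -38.80°, -21.52°, +25.88°, +45.85°, +71.53°, +73.02°.
Eastward gaps between consecutive values (wrapping around): 5.04°, 17.28°, 47.40°, 19.97°, 25.68°, 1.49°, 243.14°.
Largest gap = 243.14° ⇒ minimal covering band is its complement: 360° − 243.14° = 116.86°.
Band runs from -43.84° eastward to +73.02°.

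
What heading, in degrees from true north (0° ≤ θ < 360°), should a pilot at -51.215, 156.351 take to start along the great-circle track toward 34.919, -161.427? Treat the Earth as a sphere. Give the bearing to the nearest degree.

34°

Δλ = -161.427 − 156.351 = -317.778°; wrapped into (−180°, 180°]: 42.222°.
θ = atan2( sin Δλ · cos φ₂ , cos φ₁ · sin φ₂ − sin φ₁ · cos φ₂ · cos Δλ )
  = atan2(0.55102, 0.83189) = 33.519° → normalised to [0°, 360°): 33.519°.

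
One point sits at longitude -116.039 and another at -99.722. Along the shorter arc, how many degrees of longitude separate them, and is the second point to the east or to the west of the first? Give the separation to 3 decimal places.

Raw difference: -99.722 − -116.039 = 16.317°.
Normalise into (−180°, 180°]: 16.317° stays 16.317°.
Positive ⇒ the second point lies to the east; separation 16.317°.

16.317° east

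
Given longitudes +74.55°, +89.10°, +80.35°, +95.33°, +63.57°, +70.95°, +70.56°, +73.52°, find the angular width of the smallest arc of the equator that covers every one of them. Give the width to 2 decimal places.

Sort the longitudes: +63.57°, +70.56°, +70.95°, +73.52°, +74.55°, +80.35°, +89.10°, +95.33°.
Eastward gaps between consecutive values (wrapping around): 6.99°, 0.39°, 2.57°, 1.03°, 5.80°, 8.75°, 6.23°, 328.24°.
Largest gap = 328.24° ⇒ minimal covering band is its complement: 360° − 328.24° = 31.76°.
Band runs from +63.57° eastward to +95.33°.

31.76°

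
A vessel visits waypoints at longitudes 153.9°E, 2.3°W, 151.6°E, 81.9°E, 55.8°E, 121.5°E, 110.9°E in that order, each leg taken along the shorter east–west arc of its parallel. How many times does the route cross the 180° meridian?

Leg 1: +153.9° → -2.3°, shortest Δλ = -156.2° (west) — does not cross 180°.
Leg 2: -2.3° → +151.6°, shortest Δλ = 153.9° (east) — does not cross 180°.
Leg 3: +151.6° → +81.9°, shortest Δλ = -69.7° (west) — does not cross 180°.
Leg 4: +81.9° → +55.8°, shortest Δλ = -26.1° (west) — does not cross 180°.
Leg 5: +55.8° → +121.5°, shortest Δλ = 65.7° (east) — does not cross 180°.
Leg 6: +121.5° → +110.9°, shortest Δλ = -10.6° (west) — does not cross 180°.
Total crossings: 0.

0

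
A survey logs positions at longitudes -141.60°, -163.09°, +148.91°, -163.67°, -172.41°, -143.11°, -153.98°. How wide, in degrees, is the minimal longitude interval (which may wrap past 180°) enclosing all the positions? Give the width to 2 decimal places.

69.49°

Sort the longitudes: -172.41°, -163.67°, -163.09°, -153.98°, -143.11°, -141.60°, +148.91°.
Eastward gaps between consecutive values (wrapping around): 8.74°, 0.58°, 9.11°, 10.87°, 1.51°, 290.51°, 38.68°.
Largest gap = 290.51° ⇒ minimal covering band is its complement: 360° − 290.51° = 69.49°.
Band runs from +148.91° eastward to -141.60°, crossing the antimeridian.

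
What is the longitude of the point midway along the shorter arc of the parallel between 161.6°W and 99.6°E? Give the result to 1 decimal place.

149.0°E

Signed shortest Δλ from -161.6° to +99.6° is -98.8°.
Midpoint longitude = -161.6° + (-98.8°)/2 = -161.6° − 49.4° = -211.0°.
Normalise into (−180°, 180°]: +149.0°.
(The naïve average (-161.6 + +99.6)/2 = -31.0° is on the wrong side of the globe.)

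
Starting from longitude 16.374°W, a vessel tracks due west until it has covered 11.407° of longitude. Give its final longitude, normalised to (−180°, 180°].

27.781°W

Start at -16.374°; shift −11.407° → -27.781°.
-27.781° already lies in (−180°, 180°].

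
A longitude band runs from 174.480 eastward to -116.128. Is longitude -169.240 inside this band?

Band width going east from +174.480° to -116.128°: ((-116.128 − 174.480) mod 360) = 69.392°.
Offset of -169.240° east of the west edge: ((-169.240 − 174.480) mod 360) = 16.280°.
16.280° ≤ 69.392° ⇒ inside.

Yes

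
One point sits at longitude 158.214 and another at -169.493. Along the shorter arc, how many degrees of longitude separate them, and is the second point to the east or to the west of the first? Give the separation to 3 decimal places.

32.293° east

Raw difference: -169.493 − 158.214 = -327.707°.
Normalise into (−180°, 180°]: -327.707° + 360° = 32.293°.
Positive ⇒ the second point lies to the east; separation 32.293°.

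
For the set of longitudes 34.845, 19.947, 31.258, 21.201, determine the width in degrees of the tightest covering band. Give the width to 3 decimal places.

14.898°

Sort the longitudes: +19.947°, +21.201°, +31.258°, +34.845°.
Eastward gaps between consecutive values (wrapping around): 1.254°, 10.057°, 3.587°, 345.102°.
Largest gap = 345.102° ⇒ minimal covering band is its complement: 360° − 345.102° = 14.898°.
Band runs from +19.947° eastward to +34.845°.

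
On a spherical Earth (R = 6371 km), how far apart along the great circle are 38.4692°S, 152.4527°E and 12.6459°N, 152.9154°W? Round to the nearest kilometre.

8026 km

Δλ = -152.9154 − 152.4527 = -305.3681°; wrapped into (−180°, 180°]: 54.6319°.
Δφ = 12.6459 − -38.4692 = 51.1151°.
a = sin²(Δφ/2) + cos φ₁ · cos φ₂ · sin²(Δλ/2) = 0.346998.
c = 2·atan2(√a, √(1−a)) = 1.25980 rad → d = 6371·c ≈ 8026.21 km.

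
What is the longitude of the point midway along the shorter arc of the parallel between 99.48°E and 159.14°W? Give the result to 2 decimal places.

Signed shortest Δλ from +99.48° to -159.14° is +101.38°.
Midpoint longitude = +99.48° + (+101.38°)/2 = +99.48° + 50.69° = +150.17°.
(The naïve average (+99.48 + -159.14)/2 = -29.83° is on the wrong side of the globe.)

150.17°E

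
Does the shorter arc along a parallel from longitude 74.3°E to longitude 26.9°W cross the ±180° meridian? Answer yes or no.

No

Signed shortest Δλ = ((-26.9 − 74.3 + 180) mod 360) − 180 = -101.2°.
Going west by 101.2° from +74.3° reaches -26.9° without touching 180°.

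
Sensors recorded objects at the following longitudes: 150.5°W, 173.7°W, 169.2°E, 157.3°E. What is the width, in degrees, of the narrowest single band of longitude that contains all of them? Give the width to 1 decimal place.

Sort the longitudes: -173.7°, -150.5°, +157.3°, +169.2°.
Eastward gaps between consecutive values (wrapping around): 23.2°, 307.8°, 11.9°, 17.1°.
Largest gap = 307.8° ⇒ minimal covering band is its complement: 360° − 307.8° = 52.2°.
Band runs from +157.3° eastward to -150.5°, crossing the antimeridian.

52.2°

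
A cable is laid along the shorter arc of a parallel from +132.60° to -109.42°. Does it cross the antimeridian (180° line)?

Naïve |-109.42 − 132.60| = 242.02° > 180°, so the shorter arc goes the other way round — across 180°.
Signed shortest Δλ = ((-109.42 − 132.60 + 180) mod 360) − 180 = 117.98°.
Going east by 117.98° from +132.60° passes through 180° before reaching -109.42°.

Yes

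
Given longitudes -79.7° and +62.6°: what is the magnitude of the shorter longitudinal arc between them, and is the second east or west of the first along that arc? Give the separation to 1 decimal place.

Raw difference: 62.6 − -79.7 = 142.3°.
Normalise into (−180°, 180°]: 142.3° stays 142.3°.
Positive ⇒ the second point lies to the east; separation 142.3°.

142.3° east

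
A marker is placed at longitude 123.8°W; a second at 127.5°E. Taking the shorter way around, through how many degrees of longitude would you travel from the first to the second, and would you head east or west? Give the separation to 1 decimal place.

Raw difference: 127.5 − -123.8 = 251.3°.
Normalise into (−180°, 180°]: 251.3° − 360° = -108.7°.
Negative ⇒ the second point lies to the west; separation 108.7°.

108.7° west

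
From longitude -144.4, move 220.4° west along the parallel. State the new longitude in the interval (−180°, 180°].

Start at -144.4°; shift −220.4° → -364.8°.
-364.8° lies outside (−180°, 180°]; add 360° → -4.8°.

-4.8°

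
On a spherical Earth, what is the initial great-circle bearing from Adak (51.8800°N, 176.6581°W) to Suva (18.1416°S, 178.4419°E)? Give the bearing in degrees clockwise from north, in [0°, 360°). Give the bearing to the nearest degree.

Δλ = 178.4419 − -176.6581 = 355.1000°; wrapped into (−180°, 180°]: -4.9000°.
θ = atan2( sin Δλ · cos φ₂ , cos φ₁ · sin φ₂ − sin φ₁ · cos φ₂ · cos Δλ )
  = atan2(-0.08117, -0.93709) = -175.049° → normalised to [0°, 360°): 184.951°.

185°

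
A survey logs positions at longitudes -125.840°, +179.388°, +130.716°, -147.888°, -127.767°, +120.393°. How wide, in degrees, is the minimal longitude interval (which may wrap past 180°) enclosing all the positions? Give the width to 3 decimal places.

Sort the longitudes: -147.888°, -127.767°, -125.840°, +120.393°, +130.716°, +179.388°.
Eastward gaps between consecutive values (wrapping around): 20.121°, 1.927°, 246.233°, 10.323°, 48.672°, 32.724°.
Largest gap = 246.233° ⇒ minimal covering band is its complement: 360° − 246.233° = 113.767°.
Band runs from +120.393° eastward to -125.840°, crossing the antimeridian.

113.767°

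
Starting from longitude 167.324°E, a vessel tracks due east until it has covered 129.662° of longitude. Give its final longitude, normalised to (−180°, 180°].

Start at +167.324°; shift +129.662° → +296.986°.
+296.986° lies outside (−180°, 180°]; subtract 360° → -63.014°.

63.014°W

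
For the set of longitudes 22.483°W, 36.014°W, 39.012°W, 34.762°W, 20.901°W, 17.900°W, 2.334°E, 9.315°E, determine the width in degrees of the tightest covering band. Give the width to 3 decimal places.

48.327°

Sort the longitudes: -39.012°, -36.014°, -34.762°, -22.483°, -20.901°, -17.900°, +2.334°, +9.315°.
Eastward gaps between consecutive values (wrapping around): 2.998°, 1.252°, 12.279°, 1.582°, 3.001°, 20.234°, 6.981°, 311.673°.
Largest gap = 311.673° ⇒ minimal covering band is its complement: 360° − 311.673° = 48.327°.
Band runs from -39.012° eastward to +9.315°.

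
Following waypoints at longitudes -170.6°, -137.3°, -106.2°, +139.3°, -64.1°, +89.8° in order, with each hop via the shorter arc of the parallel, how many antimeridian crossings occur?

Leg 1: -170.6° → -137.3°, shortest Δλ = 33.3° (east) — does not cross 180°.
Leg 2: -137.3° → -106.2°, shortest Δλ = 31.1° (east) — does not cross 180°.
Leg 3: -106.2° → +139.3°, shortest Δλ = -114.5° (west) — crosses 180°.
Leg 4: +139.3° → -64.1°, shortest Δλ = 156.6° (east) — crosses 180°.
Leg 5: -64.1° → +89.8°, shortest Δλ = 153.9° (east) — does not cross 180°.
Total crossings: 2.

2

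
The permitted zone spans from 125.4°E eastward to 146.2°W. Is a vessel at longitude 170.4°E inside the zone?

Band width going east from +125.4° to -146.2°: ((-146.2 − 125.4) mod 360) = 88.4°.
Offset of +170.4° east of the west edge: ((170.4 − 125.4) mod 360) = 45.0°.
45.0° ≤ 88.4° ⇒ inside.

Yes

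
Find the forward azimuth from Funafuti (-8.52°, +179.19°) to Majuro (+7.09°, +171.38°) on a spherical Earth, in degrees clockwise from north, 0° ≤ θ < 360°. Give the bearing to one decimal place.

333.3°

Δλ = 171.38 − 179.19 = -7.81°.
θ = atan2( sin Δλ · cos φ₂ , cos φ₁ · sin φ₂ − sin φ₁ · cos φ₂ · cos Δλ )
  = atan2(-0.13485, 0.26772) = -26.734° → normalised to [0°, 360°): 333.266°.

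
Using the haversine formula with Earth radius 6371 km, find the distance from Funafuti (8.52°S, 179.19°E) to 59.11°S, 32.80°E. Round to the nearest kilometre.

11920 km

Δλ = 32.80 − 179.19 = -146.39°.
Δφ = -59.11 − -8.52 = -50.59°.
a = sin²(Δφ/2) + cos φ₁ · cos φ₂ · sin²(Δλ/2) = 0.647853.
c = 2·atan2(√a, √(1−a)) = 1.87099 rad → d = 6371·c ≈ 11920.09 km.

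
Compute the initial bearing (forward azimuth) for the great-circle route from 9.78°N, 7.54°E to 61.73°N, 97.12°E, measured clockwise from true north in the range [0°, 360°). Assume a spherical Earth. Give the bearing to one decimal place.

28.6°

Δλ = 97.12 − 7.54 = 89.58°.
θ = atan2( sin Δλ · cos φ₂ , cos φ₁ · sin φ₂ − sin φ₁ · cos φ₂ · cos Δλ )
  = atan2(0.47361, 0.86734) = 28.637° → normalised to [0°, 360°): 28.637°.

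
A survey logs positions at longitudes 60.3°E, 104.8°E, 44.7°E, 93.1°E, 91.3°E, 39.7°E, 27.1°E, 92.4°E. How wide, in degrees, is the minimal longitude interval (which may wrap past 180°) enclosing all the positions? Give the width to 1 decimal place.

77.7°

Sort the longitudes: +27.1°, +39.7°, +44.7°, +60.3°, +91.3°, +92.4°, +93.1°, +104.8°.
Eastward gaps between consecutive values (wrapping around): 12.6°, 5.0°, 15.6°, 31.0°, 1.1°, 0.7°, 11.7°, 282.3°.
Largest gap = 282.3° ⇒ minimal covering band is its complement: 360° − 282.3° = 77.7°.
Band runs from +27.1° eastward to +104.8°.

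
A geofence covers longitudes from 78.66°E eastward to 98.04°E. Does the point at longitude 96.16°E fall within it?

Yes

Band width going east from +78.66° to +98.04°: ((98.04 − 78.66) mod 360) = 19.38°.
Offset of +96.16° east of the west edge: ((96.16 − 78.66) mod 360) = 17.50°.
17.50° ≤ 19.38° ⇒ inside.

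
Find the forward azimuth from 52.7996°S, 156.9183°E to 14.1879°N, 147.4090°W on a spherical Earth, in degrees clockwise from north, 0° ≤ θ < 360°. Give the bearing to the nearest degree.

54°

Δλ = -147.4090 − 156.9183 = -304.3273°; wrapped into (−180°, 180°]: 55.6727°.
θ = atan2( sin Δλ · cos φ₂ , cos φ₁ · sin φ₂ − sin φ₁ · cos φ₂ · cos Δλ )
  = atan2(0.80064, 0.58367) = 53.908° → normalised to [0°, 360°): 53.908°.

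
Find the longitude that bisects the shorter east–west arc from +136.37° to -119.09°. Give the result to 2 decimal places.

-171.36°

Signed shortest Δλ from +136.37° to -119.09° is +104.54°.
Midpoint longitude = +136.37° + (+104.54°)/2 = +136.37° + 52.27° = +188.64°.
Normalise into (−180°, 180°]: -171.36°.
(The naïve average (+136.37 + -119.09)/2 = 8.64° is on the wrong side of the globe.)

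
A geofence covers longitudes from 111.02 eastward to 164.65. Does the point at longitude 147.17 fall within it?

Yes

Band width going east from +111.02° to +164.65°: ((164.65 − 111.02) mod 360) = 53.63°.
Offset of +147.17° east of the west edge: ((147.17 − 111.02) mod 360) = 36.15°.
36.15° ≤ 53.63° ⇒ inside.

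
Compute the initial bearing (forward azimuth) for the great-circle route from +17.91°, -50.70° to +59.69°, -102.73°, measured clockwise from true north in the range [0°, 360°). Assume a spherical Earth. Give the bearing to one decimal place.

331.3°

Δλ = -102.73 − -50.70 = -52.03°.
θ = atan2( sin Δλ · cos φ₂ , cos φ₁ · sin φ₂ − sin φ₁ · cos φ₂ · cos Δλ )
  = atan2(-0.39785, 0.72599) = -28.724° → normalised to [0°, 360°): 331.276°.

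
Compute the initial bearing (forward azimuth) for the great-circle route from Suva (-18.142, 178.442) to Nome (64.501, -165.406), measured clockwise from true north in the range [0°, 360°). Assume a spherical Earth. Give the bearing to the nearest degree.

7°

Δλ = -165.406 − 178.442 = -343.848°; wrapped into (−180°, 180°]: 16.152°.
θ = atan2( sin Δλ · cos φ₂ , cos φ₁ · sin φ₂ − sin φ₁ · cos φ₂ · cos Δλ )
  = atan2(0.11976, 0.98648) = 6.922° → normalised to [0°, 360°): 6.922°.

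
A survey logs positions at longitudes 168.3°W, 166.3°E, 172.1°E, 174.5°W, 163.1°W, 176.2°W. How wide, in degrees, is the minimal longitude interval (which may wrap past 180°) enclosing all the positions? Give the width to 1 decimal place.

Sort the longitudes: -176.2°, -174.5°, -168.3°, -163.1°, +166.3°, +172.1°.
Eastward gaps between consecutive values (wrapping around): 1.7°, 6.2°, 5.2°, 329.4°, 5.8°, 11.7°.
Largest gap = 329.4° ⇒ minimal covering band is its complement: 360° − 329.4° = 30.6°.
Band runs from +166.3° eastward to -163.1°, crossing the antimeridian.

30.6°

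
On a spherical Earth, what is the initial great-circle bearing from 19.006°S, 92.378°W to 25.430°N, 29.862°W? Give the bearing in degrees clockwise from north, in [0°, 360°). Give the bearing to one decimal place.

Δλ = -29.862 − -92.378 = 62.516°.
θ = atan2( sin Δλ · cos φ₂ , cos φ₁ · sin φ₂ − sin φ₁ · cos φ₂ · cos Δλ )
  = atan2(0.80119, 0.54173) = 55.935° → normalised to [0°, 360°): 55.935°.

55.9°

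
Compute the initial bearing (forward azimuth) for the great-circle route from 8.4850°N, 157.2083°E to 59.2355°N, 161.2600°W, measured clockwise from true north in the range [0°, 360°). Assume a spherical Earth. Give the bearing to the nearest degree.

Δλ = -161.2600 − 157.2083 = -318.4683°; wrapped into (−180°, 180°]: 41.5317°.
θ = atan2( sin Δλ · cos φ₂ , cos φ₁ · sin φ₂ − sin φ₁ · cos φ₂ · cos Δλ )
  = atan2(0.33915, 0.79337) = 23.146° → normalised to [0°, 360°): 23.146°.

23°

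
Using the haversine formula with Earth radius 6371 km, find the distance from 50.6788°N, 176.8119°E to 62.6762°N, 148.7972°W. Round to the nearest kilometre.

2444 km

Δλ = -148.7972 − 176.8119 = -325.6091°; wrapped into (−180°, 180°]: 34.3909°.
Δφ = 62.6762 − 50.6788 = 11.9974°.
a = sin²(Δφ/2) + cos φ₁ · cos φ₂ · sin²(Δλ/2) = 0.036343.
c = 2·atan2(√a, √(1−a)) = 0.38362 rad → d = 6371·c ≈ 2444.06 km.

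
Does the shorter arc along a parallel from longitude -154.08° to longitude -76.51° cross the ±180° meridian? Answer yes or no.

Signed shortest Δλ = ((-76.51 − -154.08 + 180) mod 360) − 180 = 77.57°.
Going east by 77.57° from -154.08° reaches -76.51° without touching 180°.

No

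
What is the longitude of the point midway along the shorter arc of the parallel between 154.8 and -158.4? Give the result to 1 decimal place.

+178.2°

Signed shortest Δλ from +154.8° to -158.4° is +46.8°.
Midpoint longitude = +154.8° + (+46.8°)/2 = +154.8° + 23.4° = +178.2°.
(The naïve average (+154.8 + -158.4)/2 = -1.8° is on the wrong side of the globe.)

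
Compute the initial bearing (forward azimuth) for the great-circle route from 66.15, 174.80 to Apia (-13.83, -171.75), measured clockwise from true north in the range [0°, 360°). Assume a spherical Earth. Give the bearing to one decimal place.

Δλ = -171.75 − 174.80 = -346.55°; wrapped into (−180°, 180°]: 13.45°.
θ = atan2( sin Δλ · cos φ₂ , cos φ₁ · sin φ₂ − sin φ₁ · cos φ₂ · cos Δλ )
  = atan2(0.22585, -0.96039) = 166.766° → normalised to [0°, 360°): 166.766°.

166.8°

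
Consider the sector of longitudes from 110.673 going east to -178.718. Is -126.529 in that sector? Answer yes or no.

Band width going east from +110.673° to -178.718°: ((-178.718 − 110.673) mod 360) = 70.609°.
Offset of -126.529° east of the west edge: ((-126.529 − 110.673) mod 360) = 122.798°.
122.798° > 70.609° ⇒ outside.

No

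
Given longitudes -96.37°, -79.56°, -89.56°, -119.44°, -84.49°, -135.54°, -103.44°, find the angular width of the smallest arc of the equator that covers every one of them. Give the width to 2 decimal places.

55.98°

Sort the longitudes: -135.54°, -119.44°, -103.44°, -96.37°, -89.56°, -84.49°, -79.56°.
Eastward gaps between consecutive values (wrapping around): 16.10°, 16.00°, 7.07°, 6.81°, 5.07°, 4.93°, 304.02°.
Largest gap = 304.02° ⇒ minimal covering band is its complement: 360° − 304.02° = 55.98°.
Band runs from -135.54° eastward to -79.56°.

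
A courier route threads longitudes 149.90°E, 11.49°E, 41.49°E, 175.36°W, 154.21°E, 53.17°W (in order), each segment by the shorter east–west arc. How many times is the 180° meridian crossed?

3

Leg 1: +149.90° → +11.49°, shortest Δλ = -138.41° (west) — does not cross 180°.
Leg 2: +11.49° → +41.49°, shortest Δλ = 30.0° (east) — does not cross 180°.
Leg 3: +41.49° → -175.36°, shortest Δλ = 143.15° (east) — crosses 180°.
Leg 4: -175.36° → +154.21°, shortest Δλ = -30.43° (west) — crosses 180°.
Leg 5: +154.21° → -53.17°, shortest Δλ = 152.62° (east) — crosses 180°.
Total crossings: 3.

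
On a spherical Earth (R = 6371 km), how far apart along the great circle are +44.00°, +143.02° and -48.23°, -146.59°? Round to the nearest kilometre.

Δλ = -146.59 − 143.02 = -289.61°; wrapped into (−180°, 180°]: 70.39°.
Δφ = -48.23 − 44.00 = -92.23°.
a = sin²(Δφ/2) + cos φ₁ · cos φ₂ · sin²(Δλ/2) = 0.678636.
c = 2·atan2(√a, √(1−a)) = 1.93614 rad → d = 6371·c ≈ 12335.16 km.

12335 km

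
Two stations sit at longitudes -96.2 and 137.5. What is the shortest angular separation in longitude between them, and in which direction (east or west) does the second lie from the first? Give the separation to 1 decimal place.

Raw difference: 137.5 − -96.2 = 233.7°.
Normalise into (−180°, 180°]: 233.7° − 360° = -126.3°.
Negative ⇒ the second point lies to the west; separation 126.3°.

126.3° west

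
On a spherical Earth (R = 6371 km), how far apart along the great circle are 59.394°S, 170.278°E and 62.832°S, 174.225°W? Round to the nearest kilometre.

913 km

Δλ = -174.225 − 170.278 = -344.503°; wrapped into (−180°, 180°]: 15.497°.
Δφ = -62.832 − -59.394 = -3.438°.
a = sin²(Δφ/2) + cos φ₁ · cos φ₂ · sin²(Δλ/2) = 0.005126.
c = 2·atan2(√a, √(1−a)) = 0.14331 rad → d = 6371·c ≈ 913.03 km.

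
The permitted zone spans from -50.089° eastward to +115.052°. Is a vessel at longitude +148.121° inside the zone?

Band width going east from -50.089° to +115.052°: ((115.052 − -50.089) mod 360) = 165.141°.
Offset of +148.121° east of the west edge: ((148.121 − -50.089) mod 360) = 198.210°.
198.210° > 165.141° ⇒ outside.

No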